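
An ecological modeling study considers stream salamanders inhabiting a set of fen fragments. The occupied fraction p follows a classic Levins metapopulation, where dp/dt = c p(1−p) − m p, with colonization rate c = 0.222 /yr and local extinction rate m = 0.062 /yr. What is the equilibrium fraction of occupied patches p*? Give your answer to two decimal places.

0.72

Setting dp/dt = 0 and dividing through by p* gives c·(1−p*) = m.
So p* = 1 − m/c = 1 − 0.062/0.222 = 1 − 0.2793 = 0.7207.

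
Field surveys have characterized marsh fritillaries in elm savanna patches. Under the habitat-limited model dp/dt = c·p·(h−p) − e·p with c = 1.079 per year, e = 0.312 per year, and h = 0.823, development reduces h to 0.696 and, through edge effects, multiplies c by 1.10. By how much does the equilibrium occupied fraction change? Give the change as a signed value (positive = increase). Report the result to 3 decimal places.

Before: p* = h − e/c = 0.823 − 0.312/1.079 = 0.823 − 0.2892 = 0.5338.
After: c = 1.1869, e = 0.312, h = 0.696; p* = 0.696 − 0.312/1.1869 = 0.4331.
Δp* = 0.4331 − 0.5338 = -0.1007.

-0.101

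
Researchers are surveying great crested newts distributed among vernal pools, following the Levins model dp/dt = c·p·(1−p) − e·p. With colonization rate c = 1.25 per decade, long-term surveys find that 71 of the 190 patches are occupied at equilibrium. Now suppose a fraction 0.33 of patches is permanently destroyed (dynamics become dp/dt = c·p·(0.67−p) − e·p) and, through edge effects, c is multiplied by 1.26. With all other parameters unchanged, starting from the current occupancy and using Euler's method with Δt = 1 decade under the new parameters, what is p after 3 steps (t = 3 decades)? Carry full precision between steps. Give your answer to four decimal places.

Observed p* = 71/190 = 0.37368.
Balance c(1−p*) = e gives e = 1.25×(1 − 0.37368) = 0.78289.
Starting from p₀ = 0.37368; update p ← p + (dp/dt)·Δt with the new parameters.
  1  |  dp/dt·Δt = -0.118158  |  p_1 = 0.255526
  2  |  dp/dt·Δt = -0.033244  |  p_2 = 0.222283
  3  |  dp/dt·Δt = -0.017280  |  p_3 = 0.205002

0.2050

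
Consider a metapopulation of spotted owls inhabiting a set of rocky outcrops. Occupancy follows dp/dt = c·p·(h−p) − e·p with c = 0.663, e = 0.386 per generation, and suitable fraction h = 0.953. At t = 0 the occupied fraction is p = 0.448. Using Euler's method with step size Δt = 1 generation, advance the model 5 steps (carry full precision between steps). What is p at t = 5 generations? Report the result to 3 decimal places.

0.386

Update rule: p ← p + [c·p·(h−p) − e·p]·Δt with Δt = 1.
t = 1: p = 0.44800 + (-0.02293) = 0.42507
t = 2: p = 0.42507 + (-0.01529) = 0.40977
t = 3: p = 0.40977 + (-0.01059) = 0.39919
t = 4: p = 0.39919 + (-0.00751) = 0.39167
t = 5: p = 0.39167 + (-0.00542) = 0.38625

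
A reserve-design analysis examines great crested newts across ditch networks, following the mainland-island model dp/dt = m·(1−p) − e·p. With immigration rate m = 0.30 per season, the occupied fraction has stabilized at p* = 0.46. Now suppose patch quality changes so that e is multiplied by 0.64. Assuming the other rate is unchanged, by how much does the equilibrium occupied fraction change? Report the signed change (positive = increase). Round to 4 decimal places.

Balance m(1−p*) = e·p* gives e = m(1−p*)/p* = 0.30×0.54000/0.46000 = 0.35217.
New p* = m/(m+e) = 0.30000/(0.30000+0.22539) = 0.57100.
Δp* = 0.57100 − 0.46000 = +0.11100.

0.1110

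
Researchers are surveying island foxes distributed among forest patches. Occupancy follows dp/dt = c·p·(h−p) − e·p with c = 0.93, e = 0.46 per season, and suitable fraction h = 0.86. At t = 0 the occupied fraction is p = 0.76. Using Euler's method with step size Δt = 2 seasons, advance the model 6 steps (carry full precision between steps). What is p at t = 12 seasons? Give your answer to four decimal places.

Update rule: p ← p + [c·p·(h−p) − e·p]·Δt with Δt = 2.
t = 2: p = 0.76000 + (-0.55784) = 0.20216
t = 4: p = 0.20216 + (+0.06137) = 0.26353
t = 6: p = 0.26353 + (+0.04992) = 0.31345
t = 8: p = 0.31345 + (+0.03027) = 0.34373
t = 10: p = 0.34373 + (+0.01384) = 0.35757
t = 12: p = 0.35757 + (+0.00519) = 0.36276

0.3628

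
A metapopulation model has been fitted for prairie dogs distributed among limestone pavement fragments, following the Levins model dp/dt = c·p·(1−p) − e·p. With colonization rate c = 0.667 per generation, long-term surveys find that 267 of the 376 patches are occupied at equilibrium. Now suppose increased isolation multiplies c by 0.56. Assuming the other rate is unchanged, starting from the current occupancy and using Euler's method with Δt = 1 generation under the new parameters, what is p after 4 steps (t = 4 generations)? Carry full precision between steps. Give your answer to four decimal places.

Observed p* = 267/376 = 0.71011.
Balance c(1−p*) = e gives e = 0.667×(1 − 0.71011) = 0.19336.
Starting from p₀ = 0.71011; update p ← p + (dp/dt)·Δt with the new parameters.
  1  |  dp/dt·Δt = -0.060414  |  p_1 = 0.649692
  2  |  dp/dt·Δt = -0.040614  |  p_2 = 0.609078
  3  |  dp/dt·Δt = -0.028835  |  p_3 = 0.580243
  4  |  dp/dt·Δt = -0.021220  |  p_4 = 0.559023

0.5590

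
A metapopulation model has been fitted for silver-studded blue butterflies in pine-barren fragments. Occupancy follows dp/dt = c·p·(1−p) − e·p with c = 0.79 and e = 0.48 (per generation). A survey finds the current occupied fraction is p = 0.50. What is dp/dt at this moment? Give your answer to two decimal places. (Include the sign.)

-0.04

Colonization term: c·p·(1−p) = 0.79×0.50×0.5000 = 0.19750.
Extinction term: e·p = 0.24000.
dp/dt = 0.19750 − 0.24000 = -0.04250.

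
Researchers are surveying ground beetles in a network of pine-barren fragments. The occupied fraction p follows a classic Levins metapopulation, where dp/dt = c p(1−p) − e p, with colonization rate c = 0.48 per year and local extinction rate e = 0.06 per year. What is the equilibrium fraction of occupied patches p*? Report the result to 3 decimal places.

Setting dp/dt = 0 and dividing through by p* gives c·(1−p*) = e.
So p* = 1 − e/c = 1 − 0.06/0.48 = 1 − 0.1250 = 0.8750.

0.875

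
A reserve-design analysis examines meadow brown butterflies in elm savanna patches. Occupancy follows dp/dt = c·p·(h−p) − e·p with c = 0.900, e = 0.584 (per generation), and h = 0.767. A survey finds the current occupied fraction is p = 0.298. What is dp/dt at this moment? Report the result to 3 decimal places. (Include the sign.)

Colonization term: c·p·(h−p) = 0.900×0.298×0.4690 = 0.12579.
Extinction term: e·p = 0.17403.
dp/dt = 0.12579 − 0.17403 = -0.04825.

-0.048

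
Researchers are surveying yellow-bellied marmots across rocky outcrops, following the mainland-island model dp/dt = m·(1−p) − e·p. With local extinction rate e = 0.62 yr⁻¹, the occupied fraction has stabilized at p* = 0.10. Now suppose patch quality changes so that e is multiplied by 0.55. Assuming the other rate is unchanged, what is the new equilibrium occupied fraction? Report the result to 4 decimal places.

0.1681

Balance m(1−p*) = e·p* gives m = e·p*/(1−p*) = 0.62×0.10000/0.90000 = 0.06889.
New p* = m/(m+e) = 0.06889/(0.06889+0.34100) = 0.16807.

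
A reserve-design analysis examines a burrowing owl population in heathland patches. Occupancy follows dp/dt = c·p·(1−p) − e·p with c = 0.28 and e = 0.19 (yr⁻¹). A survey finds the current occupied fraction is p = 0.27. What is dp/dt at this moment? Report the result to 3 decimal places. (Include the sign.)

Colonization term: c·p·(1−p) = 0.28×0.27×0.7300 = 0.05519.
Extinction term: e·p = 0.05130.
dp/dt = 0.05519 − 0.05130 = 0.00389.

0.004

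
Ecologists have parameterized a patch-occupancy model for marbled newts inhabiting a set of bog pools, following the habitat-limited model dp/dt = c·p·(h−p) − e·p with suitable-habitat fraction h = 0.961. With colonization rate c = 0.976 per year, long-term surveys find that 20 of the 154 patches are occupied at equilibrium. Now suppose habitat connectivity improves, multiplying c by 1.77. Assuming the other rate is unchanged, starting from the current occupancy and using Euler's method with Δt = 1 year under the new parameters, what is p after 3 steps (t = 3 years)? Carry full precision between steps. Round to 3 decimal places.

0.410

Observed p* = 20/154 = 0.12987.
Balance c(h−p*) = e gives e = 0.976×(0.961 − 0.12987) = 0.81118.
Starting from p₀ = 0.12987; update p ← p + (dp/dt)·Δt with the new parameters.
  1  |  dp/dt·Δt = +0.081118  |  p_1 = 0.210988
  2  |  dp/dt·Δt = +0.102219  |  p_2 = 0.313207
  3  |  dp/dt·Δt = +0.096434  |  p_3 = 0.409641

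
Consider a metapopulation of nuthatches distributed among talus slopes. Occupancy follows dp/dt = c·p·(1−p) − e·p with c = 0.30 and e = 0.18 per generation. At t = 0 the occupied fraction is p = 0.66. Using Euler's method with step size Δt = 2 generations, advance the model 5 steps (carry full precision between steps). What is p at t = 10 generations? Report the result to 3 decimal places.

Update rule: p ← p + [c·p·(1−p) − e·p]·Δt with Δt = 2.
t = 2: p = 0.66000 + (-0.10296) = 0.55704
t = 4: p = 0.55704 + (-0.05249) = 0.50455
t = 6: p = 0.50455 + (-0.03165) = 0.47290
t = 8: p = 0.47290 + (-0.02069) = 0.45222
t = 10: p = 0.45222 + (-0.01417) = 0.43805

0.438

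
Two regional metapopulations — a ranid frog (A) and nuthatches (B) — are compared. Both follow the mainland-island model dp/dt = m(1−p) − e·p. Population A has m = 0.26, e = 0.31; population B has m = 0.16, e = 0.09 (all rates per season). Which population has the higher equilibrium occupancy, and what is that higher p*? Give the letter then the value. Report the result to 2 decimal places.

A: p*_A = m/(m+e) = 0.26/0.5700 = 0.4561.
B: p*_B = 0.16/0.2500 = 0.6400.
B is higher at 0.6400.

B, 0.64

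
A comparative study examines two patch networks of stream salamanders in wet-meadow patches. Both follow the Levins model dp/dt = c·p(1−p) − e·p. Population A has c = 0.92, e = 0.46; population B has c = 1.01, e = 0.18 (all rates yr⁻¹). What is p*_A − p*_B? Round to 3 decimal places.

A: p*_A = 1 − 0.46/0.92 = 0.5000.
B: p*_B = 1 − 0.18/1.01 = 0.8218.
p*_A − p*_B = 0.5000 − 0.8218 = -0.3218.

-0.322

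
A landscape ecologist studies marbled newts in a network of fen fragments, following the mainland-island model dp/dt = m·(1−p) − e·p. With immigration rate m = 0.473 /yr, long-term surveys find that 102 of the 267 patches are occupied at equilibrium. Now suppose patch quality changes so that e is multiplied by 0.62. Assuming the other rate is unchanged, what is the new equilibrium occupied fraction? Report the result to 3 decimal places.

0.499

Observed p* = 102/267 = 0.38202.
Balance m(1−p*) = e·p* gives e = m(1−p*)/p* = 0.473×0.61798/0.38202 = 0.76516.
New p* = m/(m+e) = 0.47300/(0.47300+0.47440) = 0.49926.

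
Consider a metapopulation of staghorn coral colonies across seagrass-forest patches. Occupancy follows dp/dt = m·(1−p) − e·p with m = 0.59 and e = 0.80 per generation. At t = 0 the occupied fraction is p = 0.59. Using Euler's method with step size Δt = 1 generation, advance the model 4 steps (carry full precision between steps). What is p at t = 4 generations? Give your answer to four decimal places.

Update rule: p ← p + [m·(1−p) − e·p]·Δt with Δt = 1.
t = 1: p = 0.59000 + (-0.23010) = 0.35990
t = 2: p = 0.35990 + (+0.08974) = 0.44964
t = 3: p = 0.44964 + (-0.03500) = 0.41464
t = 4: p = 0.41464 + (+0.01365) = 0.42829

0.4283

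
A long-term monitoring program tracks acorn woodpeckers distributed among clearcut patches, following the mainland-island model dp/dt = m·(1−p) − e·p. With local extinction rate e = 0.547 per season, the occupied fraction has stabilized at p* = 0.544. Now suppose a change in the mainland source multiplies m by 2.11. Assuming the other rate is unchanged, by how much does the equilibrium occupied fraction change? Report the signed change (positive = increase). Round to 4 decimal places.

Balance m(1−p*) = e·p* gives m = e·p*/(1−p*) = 0.547×0.54400/0.45600 = 0.65256.
New p* = m/(m+e) = 1.37690/(1.37690+0.54700) = 0.71568.
Δp* = 0.71568 − 0.54400 = +0.17168.

0.1717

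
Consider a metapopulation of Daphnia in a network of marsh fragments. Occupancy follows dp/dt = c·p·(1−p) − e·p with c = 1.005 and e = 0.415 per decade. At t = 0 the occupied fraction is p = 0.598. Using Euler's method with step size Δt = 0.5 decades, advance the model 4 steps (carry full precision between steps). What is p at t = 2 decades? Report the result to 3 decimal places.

0.590

Update rule: p ← p + [c·p·(1−p) − e·p]·Δt with Δt = 0.5.
  1  |  dp/dt·Δt = -0.003286  |  p_1 = 0.594714
  2  |  dp/dt·Δt = -0.002286  |  p_2 = 0.592428
  3  |  dp/dt·Δt = -0.001597  |  p_3 = 0.590831
  4  |  dp/dt·Δt = -0.001118  |  p_4 = 0.589713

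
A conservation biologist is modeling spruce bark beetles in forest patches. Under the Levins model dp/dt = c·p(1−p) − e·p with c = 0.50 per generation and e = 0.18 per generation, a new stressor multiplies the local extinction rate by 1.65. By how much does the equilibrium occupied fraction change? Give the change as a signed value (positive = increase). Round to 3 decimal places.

Before: p* = 1 − 0.18/0.50 = 0.6400.
After the change, c = 0.5, e = 0.297, so p* = 1 − 0.297/0.5 = 0.4060.
Δp* = 0.4060 − 0.6400 = -0.2340.

-0.234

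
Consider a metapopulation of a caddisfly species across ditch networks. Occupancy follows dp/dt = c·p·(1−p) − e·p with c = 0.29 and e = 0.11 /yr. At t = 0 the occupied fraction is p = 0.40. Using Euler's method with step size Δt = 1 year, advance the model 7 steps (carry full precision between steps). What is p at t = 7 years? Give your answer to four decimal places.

Update rule: p ← p + [c·p·(1−p) − e·p]·Δt with Δt = 1.
t = 1: p = 0.40000 + (+0.02560) = 0.42560
t = 2: p = 0.42560 + (+0.02408) = 0.44968
t = 3: p = 0.44968 + (+0.02230) = 0.47198
t = 4: p = 0.47198 + (+0.02035) = 0.49233
t = 5: p = 0.49233 + (+0.01833) = 0.51066
t = 6: p = 0.51066 + (+0.01629) = 0.52695
t = 7: p = 0.52695 + (+0.01432) = 0.54128

0.5413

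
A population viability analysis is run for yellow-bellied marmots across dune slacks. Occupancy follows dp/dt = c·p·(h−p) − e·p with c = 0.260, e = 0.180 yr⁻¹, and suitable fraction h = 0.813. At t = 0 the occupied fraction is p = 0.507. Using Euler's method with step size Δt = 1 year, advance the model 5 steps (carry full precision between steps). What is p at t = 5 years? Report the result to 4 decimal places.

Update rule: p ← p + [c·p·(h−p) − e·p]·Δt with Δt = 1.
t = 1: p = 0.50700 + (-0.05092) = 0.45608
t = 2: p = 0.45608 + (-0.03977) = 0.41631
t = 3: p = 0.41631 + (-0.03200) = 0.38431
t = 4: p = 0.38431 + (-0.02634) = 0.35797
t = 5: p = 0.35797 + (-0.02208) = 0.33589

0.3359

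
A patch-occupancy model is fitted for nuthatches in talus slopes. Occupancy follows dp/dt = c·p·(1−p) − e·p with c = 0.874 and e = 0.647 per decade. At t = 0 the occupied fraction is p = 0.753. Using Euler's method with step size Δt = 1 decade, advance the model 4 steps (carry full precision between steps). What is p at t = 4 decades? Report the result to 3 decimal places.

0.311

Update rule: p ← p + [c·p·(1−p) − e·p]·Δt with Δt = 1.
step 1: Δp = -0.32463, p = 0.42837
step 2: Δp = -0.06314, p = 0.36523
step 3: Δp = -0.03368, p = 0.33155
step 4: Δp = -0.02081, p = 0.31074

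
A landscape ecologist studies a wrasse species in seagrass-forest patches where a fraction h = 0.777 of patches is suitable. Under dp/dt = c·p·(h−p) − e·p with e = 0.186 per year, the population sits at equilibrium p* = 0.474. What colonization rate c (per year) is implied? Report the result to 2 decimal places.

At equilibrium c(h−p*) = e, so c = e/(h−p*).
c = 0.186/(0.777 − 0.474) = 0.186/0.3030 = 0.6139.

0.61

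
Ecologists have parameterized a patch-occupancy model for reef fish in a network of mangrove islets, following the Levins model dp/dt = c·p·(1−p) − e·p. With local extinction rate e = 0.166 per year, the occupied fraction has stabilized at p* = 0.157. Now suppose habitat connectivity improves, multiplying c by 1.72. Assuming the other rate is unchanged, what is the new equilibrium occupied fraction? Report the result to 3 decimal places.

0.510

Balance c(1−p*) = e gives c = e/(1 − 0.15700) = 0.166/0.84300 = 0.19692.
New p* = 1 − e/c = 1 − 0.16600/0.33870 = 0.50989.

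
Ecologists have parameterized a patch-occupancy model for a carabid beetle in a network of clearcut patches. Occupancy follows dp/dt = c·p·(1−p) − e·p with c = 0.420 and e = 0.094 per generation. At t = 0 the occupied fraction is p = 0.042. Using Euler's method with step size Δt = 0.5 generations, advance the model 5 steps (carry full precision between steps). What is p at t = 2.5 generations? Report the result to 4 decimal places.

Update rule: p ← p + [c·p·(1−p) − e·p]·Δt with Δt = 0.5.
t = 0.5: p = 0.04200 + (+0.00648) = 0.04848
t = 1: p = 0.04848 + (+0.00741) = 0.05588
t = 1.5: p = 0.05588 + (+0.00845) = 0.06434
t = 2: p = 0.06434 + (+0.00962) = 0.07395
t = 2.5: p = 0.07395 + (+0.01091) = 0.08486

0.0849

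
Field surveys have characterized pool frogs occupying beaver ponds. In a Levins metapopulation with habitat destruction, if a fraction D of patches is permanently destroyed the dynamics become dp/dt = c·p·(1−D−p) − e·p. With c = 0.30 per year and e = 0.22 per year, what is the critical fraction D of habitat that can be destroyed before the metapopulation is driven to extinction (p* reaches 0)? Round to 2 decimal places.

The nontrivial equilibrium is p* = (1−D) − e/c; extinction occurs when this hits zero.
So D_crit = 1 − e/c = 1 − 0.22/0.30 = 1 − 0.7333 = 0.2667.
This equals the undisturbed p*, a classic result of Lande's extension.

0.27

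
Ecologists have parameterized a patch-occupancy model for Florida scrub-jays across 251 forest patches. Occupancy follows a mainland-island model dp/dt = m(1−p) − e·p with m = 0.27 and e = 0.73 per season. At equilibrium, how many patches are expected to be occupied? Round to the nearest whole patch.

p* = m/(m+e) = 0.27/1.0000 = 0.2700.
Expected occupied patches = N × p* = 251 × 0.2700 = 67.77 ≈ 68.

68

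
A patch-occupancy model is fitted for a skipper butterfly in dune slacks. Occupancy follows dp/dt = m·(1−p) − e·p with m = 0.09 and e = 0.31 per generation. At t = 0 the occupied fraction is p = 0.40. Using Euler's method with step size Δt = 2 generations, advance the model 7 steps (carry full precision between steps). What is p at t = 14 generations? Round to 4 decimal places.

Update rule: p ← p + [m·(1−p) − e·p]·Δt with Δt = 2.
  1  |  dp/dt·Δt = -0.140000  |  p_1 = 0.260000
  2  |  dp/dt·Δt = -0.028000  |  p_2 = 0.232000
  3  |  dp/dt·Δt = -0.005600  |  p_3 = 0.226400
  4  |  dp/dt·Δt = -0.001120  |  p_4 = 0.225280
  5  |  dp/dt·Δt = -0.000224  |  p_5 = 0.225056
  6  |  dp/dt·Δt = -0.000045  |  p_6 = 0.225011
  7  |  dp/dt·Δt = -0.000009  |  p_7 = 0.225002

0.2250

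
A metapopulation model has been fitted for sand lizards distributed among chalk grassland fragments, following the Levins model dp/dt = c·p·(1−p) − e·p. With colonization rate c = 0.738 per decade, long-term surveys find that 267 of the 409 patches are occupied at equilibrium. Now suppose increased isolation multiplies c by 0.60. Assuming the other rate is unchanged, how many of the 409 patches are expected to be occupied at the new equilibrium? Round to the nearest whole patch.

172

Observed p* = 267/409 = 0.65281.
Balance c(1−p*) = e gives e = 0.738×(1 − 0.65281) = 0.25623.
New p* = 1 − e/c = 1 − 0.25623/0.44280 = 0.42134.
Expected occupied = 409 × 0.42134 = 172.33 ≈ 172.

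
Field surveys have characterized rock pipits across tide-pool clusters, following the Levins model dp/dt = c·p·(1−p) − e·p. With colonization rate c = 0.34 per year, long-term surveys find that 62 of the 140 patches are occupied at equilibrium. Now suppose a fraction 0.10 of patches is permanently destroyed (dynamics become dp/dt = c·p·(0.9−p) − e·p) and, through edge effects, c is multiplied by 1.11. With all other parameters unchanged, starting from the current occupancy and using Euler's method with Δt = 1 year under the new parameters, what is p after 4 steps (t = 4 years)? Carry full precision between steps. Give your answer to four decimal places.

Observed p* = 62/140 = 0.44286.
Balance c(1−p*) = e gives e = 0.34×(1 − 0.44286) = 0.18943.
Starting from p₀ = 0.44286; update p ← p + (dp/dt)·Δt with the new parameters.
step 1: Δp = -0.00749, p = 0.43537
step 2: Δp = -0.00613, p = 0.42924
step 3: Δp = -0.00505, p = 0.42419
step 4: Δp = -0.00418, p = 0.42001

0.4200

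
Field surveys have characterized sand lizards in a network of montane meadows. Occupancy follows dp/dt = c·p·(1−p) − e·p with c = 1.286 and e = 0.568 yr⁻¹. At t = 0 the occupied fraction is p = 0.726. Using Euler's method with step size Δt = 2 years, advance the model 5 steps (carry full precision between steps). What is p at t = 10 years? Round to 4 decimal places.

0.5575

Update rule: p ← p + [c·p·(1−p) − e·p]·Δt with Δt = 2.
p: 0.72600 → 0.41290  (Δp = -0.31310)
p: 0.41290 → 0.56733  (Δp = +0.15444)
p: 0.56733 → 0.55418  (Δp = -0.01315)
p: 0.55418 → 0.56008  (Δp = +0.00590)
p: 0.56008 → 0.55754  (Δp = -0.00254)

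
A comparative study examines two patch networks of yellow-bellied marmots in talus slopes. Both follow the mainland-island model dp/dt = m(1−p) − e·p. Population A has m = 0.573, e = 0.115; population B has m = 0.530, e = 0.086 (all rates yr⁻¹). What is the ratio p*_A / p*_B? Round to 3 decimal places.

0.968

A: p*_A = m/(m+e) = 0.573/0.6880 = 0.8328.
B: p*_B = 0.530/0.6160 = 0.8604.
p*_A / p*_B = 0.8328/0.8604 = 0.9680.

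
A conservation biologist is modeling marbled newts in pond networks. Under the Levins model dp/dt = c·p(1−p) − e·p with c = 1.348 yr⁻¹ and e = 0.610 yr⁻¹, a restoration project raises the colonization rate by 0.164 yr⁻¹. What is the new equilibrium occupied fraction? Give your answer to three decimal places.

Before: p* = 1 − 0.610/1.348 = 0.5475.
After the change, c = 1.512, e = 0.61, so p* = 1 − 0.61/1.512 = 0.5966.

0.597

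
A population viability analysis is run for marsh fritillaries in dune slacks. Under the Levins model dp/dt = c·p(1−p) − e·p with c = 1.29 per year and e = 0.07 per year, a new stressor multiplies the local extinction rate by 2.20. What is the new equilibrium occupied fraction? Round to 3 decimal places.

0.881

Before: p* = 1 − 0.07/1.29 = 0.9457.
After the change, c = 1.29, e = 0.154, so p* = 1 − 0.154/1.29 = 0.8806.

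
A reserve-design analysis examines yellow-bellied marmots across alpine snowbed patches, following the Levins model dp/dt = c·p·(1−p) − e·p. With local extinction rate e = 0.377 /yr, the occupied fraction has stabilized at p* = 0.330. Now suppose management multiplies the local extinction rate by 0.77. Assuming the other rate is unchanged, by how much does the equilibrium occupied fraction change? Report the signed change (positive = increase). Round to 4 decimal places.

0.1541

Balance c(1−p*) = e gives c = e/(1 − 0.33000) = 0.377/0.67000 = 0.56269.
New p* = 1 − e/c = 1 − 0.29029/0.56269 = 0.48410.
Δp* = 0.48410 − 0.33000 = +0.15410.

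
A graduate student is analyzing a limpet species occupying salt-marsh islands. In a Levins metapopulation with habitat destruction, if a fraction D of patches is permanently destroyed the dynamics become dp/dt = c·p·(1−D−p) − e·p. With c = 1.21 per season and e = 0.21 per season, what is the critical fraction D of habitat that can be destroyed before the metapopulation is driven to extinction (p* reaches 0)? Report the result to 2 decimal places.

0.83

The nontrivial equilibrium is p* = (1−D) − e/c; extinction occurs when this hits zero.
So D_crit = 1 − e/c = 1 − 0.21/1.21 = 1 − 0.1736 = 0.8264.
Note this equals the original equilibrium occupancy — the Levins extinction-debt result.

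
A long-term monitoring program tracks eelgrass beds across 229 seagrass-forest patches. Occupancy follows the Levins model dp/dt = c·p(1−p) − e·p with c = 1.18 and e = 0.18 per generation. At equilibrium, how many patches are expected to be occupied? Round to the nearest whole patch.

194

p* = 1 − e/c = 1 − 0.18/1.18 = 0.8475.
Expected occupied patches = N × p* = 229 × 0.8475 = 194.07 ≈ 194.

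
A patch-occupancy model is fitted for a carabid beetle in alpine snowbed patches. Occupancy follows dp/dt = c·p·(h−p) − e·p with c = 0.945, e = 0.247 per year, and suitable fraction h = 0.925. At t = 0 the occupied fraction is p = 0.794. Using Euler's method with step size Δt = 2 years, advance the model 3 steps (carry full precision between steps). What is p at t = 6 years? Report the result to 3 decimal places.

Update rule: p ← p + [c·p·(h−p) − e·p]·Δt with Δt = 2.
p: 0.79400 → 0.59835  (Δp = -0.19565)
p: 0.59835 → 0.67217  (Δp = +0.07382)
p: 0.67217 → 0.66131  (Δp = -0.01085)

0.661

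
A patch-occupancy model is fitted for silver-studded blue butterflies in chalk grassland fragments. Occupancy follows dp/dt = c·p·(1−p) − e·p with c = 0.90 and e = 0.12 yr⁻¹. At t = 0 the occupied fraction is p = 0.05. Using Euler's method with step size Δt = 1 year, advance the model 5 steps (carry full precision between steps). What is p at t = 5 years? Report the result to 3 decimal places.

0.546

Update rule: p ← p + [c·p·(1−p) − e·p]·Δt with Δt = 1.
  1  |  dp/dt·Δt = +0.036750  |  p_1 = 0.086750
  2  |  dp/dt·Δt = +0.060892  |  p_2 = 0.147642
  3  |  dp/dt·Δt = +0.095542  |  p_3 = 0.243184
  4  |  dp/dt·Δt = +0.136459  |  p_4 = 0.379643
  5  |  dp/dt·Δt = +0.166406  |  p_5 = 0.546049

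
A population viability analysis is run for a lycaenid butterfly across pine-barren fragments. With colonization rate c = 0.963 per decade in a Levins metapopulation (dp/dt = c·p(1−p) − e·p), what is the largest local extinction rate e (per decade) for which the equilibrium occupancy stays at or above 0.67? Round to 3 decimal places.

1 − e/c ≥ 0.67 ⇒ e ≤ c(1 − 0.67) = 0.963 × 0.3300.
e_max = 0.3178.

0.318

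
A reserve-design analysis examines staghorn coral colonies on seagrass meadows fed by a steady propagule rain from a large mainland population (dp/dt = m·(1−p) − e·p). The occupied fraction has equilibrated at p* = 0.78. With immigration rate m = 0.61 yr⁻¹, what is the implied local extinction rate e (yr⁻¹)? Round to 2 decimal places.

0.17

At equilibrium m(1−p*) = e·p*, so e = m(1−p*)/p*.
e = 0.61 × 0.2200 / 0.78 = 0.1721.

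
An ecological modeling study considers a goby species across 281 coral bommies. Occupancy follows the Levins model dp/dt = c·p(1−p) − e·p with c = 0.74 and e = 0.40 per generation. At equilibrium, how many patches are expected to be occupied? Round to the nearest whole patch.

129

p* = 1 − e/c = 1 − 0.40/0.74 = 0.4595.
Expected occupied patches = N × p* = 281 × 0.4595 = 129.11 ≈ 129.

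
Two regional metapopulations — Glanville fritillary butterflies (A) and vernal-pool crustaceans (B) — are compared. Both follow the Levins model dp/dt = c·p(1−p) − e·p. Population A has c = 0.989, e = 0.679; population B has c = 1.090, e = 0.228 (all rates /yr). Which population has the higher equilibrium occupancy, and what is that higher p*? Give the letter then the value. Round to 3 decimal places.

A: p*_A = 1 − 0.679/0.989 = 0.3134.
B: p*_B = 1 − 0.228/1.090 = 0.7908.
B is higher at 0.7908.

B, 0.791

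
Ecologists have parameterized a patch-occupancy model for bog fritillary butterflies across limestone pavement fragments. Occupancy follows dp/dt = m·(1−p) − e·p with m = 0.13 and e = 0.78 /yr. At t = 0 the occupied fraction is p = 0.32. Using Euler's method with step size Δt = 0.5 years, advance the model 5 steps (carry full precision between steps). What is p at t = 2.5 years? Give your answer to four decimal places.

Update rule: p ← p + [m·(1−p) − e·p]·Δt with Δt = 0.5.
  1  |  dp/dt·Δt = -0.080600  |  p_1 = 0.239400
  2  |  dp/dt·Δt = -0.043927  |  p_2 = 0.195473
  3  |  dp/dt·Δt = -0.023940  |  p_3 = 0.171533
  4  |  dp/dt·Δt = -0.013047  |  p_4 = 0.158485
  5  |  dp/dt·Δt = -0.007111  |  p_5 = 0.151375

0.1514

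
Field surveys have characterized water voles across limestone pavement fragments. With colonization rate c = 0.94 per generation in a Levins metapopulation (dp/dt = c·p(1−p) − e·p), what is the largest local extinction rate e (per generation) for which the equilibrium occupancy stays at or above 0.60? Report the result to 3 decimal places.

0.376

1 − e/c ≥ 0.60 ⇒ e ≤ c(1 − 0.60) = 0.94 × 0.4000.
e_max = 0.3760.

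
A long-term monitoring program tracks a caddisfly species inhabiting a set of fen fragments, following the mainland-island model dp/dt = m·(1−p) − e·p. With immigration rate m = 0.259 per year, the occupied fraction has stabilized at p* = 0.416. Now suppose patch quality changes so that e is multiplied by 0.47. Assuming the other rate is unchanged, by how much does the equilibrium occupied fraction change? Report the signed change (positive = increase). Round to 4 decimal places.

0.1865

Balance m(1−p*) = e·p* gives e = m(1−p*)/p* = 0.259×0.58400/0.41600 = 0.36360.
New p* = m/(m+e) = 0.25900/(0.25900+0.17089) = 0.60248.
Δp* = 0.60248 − 0.41600 = +0.18648.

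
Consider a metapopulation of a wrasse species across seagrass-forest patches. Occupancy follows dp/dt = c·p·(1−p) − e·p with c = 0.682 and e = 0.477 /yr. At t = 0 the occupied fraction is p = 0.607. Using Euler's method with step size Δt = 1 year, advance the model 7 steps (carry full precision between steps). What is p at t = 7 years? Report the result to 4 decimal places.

0.3286

Update rule: p ← p + [c·p·(1−p) − e·p]·Δt with Δt = 1.
p: 0.60700 → 0.48015  (Δp = -0.12685)
p: 0.48015 → 0.42135  (Δp = -0.05880)
p: 0.42135 → 0.38665  (Δp = -0.03470)
p: 0.38665 → 0.36395  (Δp = -0.02269)
p: 0.36395 → 0.34823  (Δp = -0.01573)
p: 0.34823 → 0.33691  (Δp = -0.01131)
p: 0.33691 → 0.32857  (Δp = -0.00835)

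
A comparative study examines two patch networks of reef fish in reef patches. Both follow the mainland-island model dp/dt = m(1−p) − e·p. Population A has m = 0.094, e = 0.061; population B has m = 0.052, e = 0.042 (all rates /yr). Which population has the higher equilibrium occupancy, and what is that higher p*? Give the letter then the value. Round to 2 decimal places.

A, 0.61

A: p*_A = m/(m+e) = 0.094/0.1550 = 0.6065.
B: p*_B = 0.052/0.0940 = 0.5532.
A is higher at 0.6065.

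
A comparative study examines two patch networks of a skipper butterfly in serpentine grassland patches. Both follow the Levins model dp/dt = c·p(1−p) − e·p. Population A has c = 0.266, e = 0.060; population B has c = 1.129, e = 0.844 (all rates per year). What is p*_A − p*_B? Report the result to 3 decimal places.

A: p*_A = 1 − 0.060/0.266 = 0.7744.
B: p*_B = 1 − 0.844/1.129 = 0.2524.
p*_A − p*_B = 0.7744 − 0.2524 = 0.5220.

0.522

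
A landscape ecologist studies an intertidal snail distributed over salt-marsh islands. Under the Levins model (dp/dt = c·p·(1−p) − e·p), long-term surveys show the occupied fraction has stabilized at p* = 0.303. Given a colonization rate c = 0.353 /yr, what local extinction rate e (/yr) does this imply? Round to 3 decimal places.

0.246

At equilibrium c(1−p*) = e.
e = 0.353 × (1 − 0.303) = 0.353 × 0.6970 = 0.2460.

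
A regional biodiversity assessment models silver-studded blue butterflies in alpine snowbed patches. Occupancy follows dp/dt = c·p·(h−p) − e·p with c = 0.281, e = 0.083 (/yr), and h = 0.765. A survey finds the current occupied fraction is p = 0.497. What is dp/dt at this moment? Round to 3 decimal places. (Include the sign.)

Colonization term: c·p·(h−p) = 0.281×0.497×0.2680 = 0.03743.
Extinction term: e·p = 0.04125.
dp/dt = 0.03743 − 0.04125 = -0.00382.

-0.004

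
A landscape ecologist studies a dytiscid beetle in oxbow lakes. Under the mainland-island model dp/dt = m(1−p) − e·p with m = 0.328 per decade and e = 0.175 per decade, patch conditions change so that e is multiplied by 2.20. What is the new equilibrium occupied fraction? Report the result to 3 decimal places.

Before: p* = 0.328/(0.328+0.175) = 0.6521.
After: m = 0.328, e = 0.385; p* = 0.328/0.7130 = 0.4600.

0.460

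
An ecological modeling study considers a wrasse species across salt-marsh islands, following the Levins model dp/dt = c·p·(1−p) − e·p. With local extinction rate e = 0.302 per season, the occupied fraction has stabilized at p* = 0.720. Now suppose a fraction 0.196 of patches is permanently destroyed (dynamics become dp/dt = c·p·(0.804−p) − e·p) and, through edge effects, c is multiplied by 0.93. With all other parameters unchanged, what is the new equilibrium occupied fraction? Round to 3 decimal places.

Balance c(1−p*) = e gives c = e/(1 − 0.72000) = 0.302/0.28000 = 1.07857.
New p* = 0.804 − e/c = 0.804 − 0.30200/1.00307 = 0.50292.

0.503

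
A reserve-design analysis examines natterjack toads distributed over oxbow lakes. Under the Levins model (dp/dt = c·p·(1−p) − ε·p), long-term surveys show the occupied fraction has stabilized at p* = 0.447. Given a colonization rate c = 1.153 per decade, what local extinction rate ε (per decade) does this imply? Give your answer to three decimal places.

0.638

At equilibrium c(1−p*) = ε.
ε = 1.153 × (1 − 0.447) = 1.153 × 0.5530 = 0.6376.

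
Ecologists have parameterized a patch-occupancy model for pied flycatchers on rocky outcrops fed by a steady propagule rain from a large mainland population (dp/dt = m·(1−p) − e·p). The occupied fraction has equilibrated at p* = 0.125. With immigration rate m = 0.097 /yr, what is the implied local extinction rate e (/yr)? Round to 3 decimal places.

0.679

At equilibrium m(1−p*) = e·p*, so e = m(1−p*)/p*.
e = 0.097 × 0.8750 / 0.125 = 0.6790.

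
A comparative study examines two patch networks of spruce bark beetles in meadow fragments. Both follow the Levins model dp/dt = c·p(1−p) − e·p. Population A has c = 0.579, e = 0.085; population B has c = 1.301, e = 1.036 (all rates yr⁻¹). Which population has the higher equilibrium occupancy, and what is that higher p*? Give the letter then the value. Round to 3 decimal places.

A, 0.853

A: p*_A = 1 − 0.085/0.579 = 0.8532.
B: p*_B = 1 − 1.036/1.301 = 0.2037.
A is higher at 0.8532.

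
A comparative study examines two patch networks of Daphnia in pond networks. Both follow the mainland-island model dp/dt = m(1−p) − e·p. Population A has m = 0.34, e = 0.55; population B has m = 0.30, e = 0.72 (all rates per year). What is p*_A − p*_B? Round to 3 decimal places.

A: p*_A = m/(m+e) = 0.34/0.8900 = 0.3820.
B: p*_B = 0.30/1.0200 = 0.2941.
p*_A − p*_B = 0.3820 − 0.2941 = 0.0879.

0.088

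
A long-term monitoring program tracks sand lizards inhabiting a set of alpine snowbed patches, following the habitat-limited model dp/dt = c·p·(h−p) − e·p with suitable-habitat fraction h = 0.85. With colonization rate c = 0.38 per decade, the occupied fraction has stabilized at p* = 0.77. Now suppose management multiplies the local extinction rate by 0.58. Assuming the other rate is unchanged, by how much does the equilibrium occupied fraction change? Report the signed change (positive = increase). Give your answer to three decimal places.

0.034

Balance c(h−p*) = e gives e = 0.38×(0.85 − 0.77000) = 0.03040.
New p* = 0.85 − e/c = 0.85 − 0.01763/0.38000 = 0.80361.
Δp* = 0.80361 − 0.77000 = +0.03361.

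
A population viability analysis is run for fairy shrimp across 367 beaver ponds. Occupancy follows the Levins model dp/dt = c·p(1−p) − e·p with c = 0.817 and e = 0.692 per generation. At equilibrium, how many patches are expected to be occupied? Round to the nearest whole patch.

p* = 1 − e/c = 1 − 0.692/0.817 = 0.1530.
Expected occupied patches = N × p* = 367 × 0.1530 = 56.15 ≈ 56.

56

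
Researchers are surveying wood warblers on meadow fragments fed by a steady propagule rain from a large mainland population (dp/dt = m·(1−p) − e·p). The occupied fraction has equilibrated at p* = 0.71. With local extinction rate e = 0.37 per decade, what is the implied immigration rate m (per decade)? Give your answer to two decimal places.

0.91

At equilibrium m(1−p*) = e·p*, so m = e·p*/(1−p*).
m = 0.37 × 0.71 / 0.2900 = 0.2627/0.2900 = 0.9059.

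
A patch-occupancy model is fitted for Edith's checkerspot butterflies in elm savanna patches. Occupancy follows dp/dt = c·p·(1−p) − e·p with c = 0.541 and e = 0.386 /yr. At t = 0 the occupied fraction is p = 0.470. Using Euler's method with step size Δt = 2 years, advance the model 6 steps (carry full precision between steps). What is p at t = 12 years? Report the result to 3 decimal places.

Update rule: p ← p + [c·p·(1−p) − e·p]·Δt with Δt = 2.
step 1: Δp = -0.09331, p = 0.37669
step 2: Δp = -0.03675, p = 0.33993
step 3: Δp = -0.01965, p = 0.32028
step 4: Δp = -0.01170, p = 0.30858
step 5: Δp = -0.00737, p = 0.30121
step 6: Δp = -0.00479, p = 0.29642

0.296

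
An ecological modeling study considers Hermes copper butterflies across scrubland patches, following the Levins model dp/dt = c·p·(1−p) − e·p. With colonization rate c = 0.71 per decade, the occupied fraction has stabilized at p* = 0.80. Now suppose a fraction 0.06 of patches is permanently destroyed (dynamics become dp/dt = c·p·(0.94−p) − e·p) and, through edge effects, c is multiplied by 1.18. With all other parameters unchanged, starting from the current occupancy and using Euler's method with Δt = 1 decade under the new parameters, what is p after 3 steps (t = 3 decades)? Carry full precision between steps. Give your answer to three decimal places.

0.772

Balance c(1−p*) = e gives e = 0.71×(1 − 0.80000) = 0.14200.
Starting from p₀ = 0.80000; update p ← p + (dp/dt)·Δt with the new parameters.
step 1: Δp = -0.01977, p = 0.78023
step 2: Δp = -0.00636, p = 0.77388
step 3: Δp = -0.00218, p = 0.77169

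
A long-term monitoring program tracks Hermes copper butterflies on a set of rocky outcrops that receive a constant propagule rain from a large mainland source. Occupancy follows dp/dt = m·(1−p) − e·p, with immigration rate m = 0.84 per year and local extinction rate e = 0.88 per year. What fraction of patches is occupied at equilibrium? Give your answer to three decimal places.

Setting dp/dt = 0: m − m·p* = e·p*, so m = (m+e)·p*.
p* = m/(m+e) = 0.84/(0.84+0.88) = 0.84/1.7200 = 0.4884.

0.488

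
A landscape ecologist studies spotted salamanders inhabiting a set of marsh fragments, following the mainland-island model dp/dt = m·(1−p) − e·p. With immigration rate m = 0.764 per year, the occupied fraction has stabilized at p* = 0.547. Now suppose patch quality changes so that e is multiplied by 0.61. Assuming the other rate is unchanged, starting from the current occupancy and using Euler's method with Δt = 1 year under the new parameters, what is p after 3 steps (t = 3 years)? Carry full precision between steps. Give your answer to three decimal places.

0.665

Balance m(1−p*) = e·p* gives e = m(1−p*)/p* = 0.764×0.45300/0.54700 = 0.63271.
Starting from p₀ = 0.54700; update p ← p + (dp/dt)·Δt with the new parameters.
step 1: Δp = +0.13498, p = 0.68198
step 2: Δp = -0.02024, p = 0.66174
step 3: Δp = +0.00304, p = 0.66477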